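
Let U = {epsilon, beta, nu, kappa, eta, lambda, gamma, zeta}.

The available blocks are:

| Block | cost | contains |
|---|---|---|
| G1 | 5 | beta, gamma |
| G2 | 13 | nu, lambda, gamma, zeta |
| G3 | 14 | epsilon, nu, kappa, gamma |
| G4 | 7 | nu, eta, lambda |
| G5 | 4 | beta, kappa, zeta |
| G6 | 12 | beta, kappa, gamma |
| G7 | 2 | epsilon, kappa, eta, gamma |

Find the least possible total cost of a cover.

13

G4, G5, G7 together cover every item (G4 ∪ G5 ∪ G7 = {epsilon, beta, nu, kappa, eta, lambda, gamma, zeta}); total cost 7 + 4 + 2 = 13.
No covering selection has total cost below 13.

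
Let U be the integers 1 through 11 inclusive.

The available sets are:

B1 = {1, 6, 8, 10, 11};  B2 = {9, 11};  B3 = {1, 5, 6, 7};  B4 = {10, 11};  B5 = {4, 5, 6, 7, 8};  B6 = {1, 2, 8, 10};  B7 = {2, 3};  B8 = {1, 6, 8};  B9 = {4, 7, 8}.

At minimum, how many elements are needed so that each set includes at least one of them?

The 4 elements {1, 3, 8, 11} hit every set.
No choice of 3 elements meets every set, so 4 is the minimum.

4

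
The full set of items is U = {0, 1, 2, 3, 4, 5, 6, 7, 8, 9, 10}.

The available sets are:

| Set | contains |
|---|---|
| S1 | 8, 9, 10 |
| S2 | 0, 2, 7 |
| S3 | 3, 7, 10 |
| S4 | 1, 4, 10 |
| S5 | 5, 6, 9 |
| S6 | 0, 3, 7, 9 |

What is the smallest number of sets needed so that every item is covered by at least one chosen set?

5

S1, S2, S4, S5, and S6 cover everything between them: the union {0, 1, 2, 3, 4, 5, 6, 7, 8, 9, 10} is all of U.
No 4 of the 6 sets cover everything (all 15 combinations miss at least one item), so 5 is optimal.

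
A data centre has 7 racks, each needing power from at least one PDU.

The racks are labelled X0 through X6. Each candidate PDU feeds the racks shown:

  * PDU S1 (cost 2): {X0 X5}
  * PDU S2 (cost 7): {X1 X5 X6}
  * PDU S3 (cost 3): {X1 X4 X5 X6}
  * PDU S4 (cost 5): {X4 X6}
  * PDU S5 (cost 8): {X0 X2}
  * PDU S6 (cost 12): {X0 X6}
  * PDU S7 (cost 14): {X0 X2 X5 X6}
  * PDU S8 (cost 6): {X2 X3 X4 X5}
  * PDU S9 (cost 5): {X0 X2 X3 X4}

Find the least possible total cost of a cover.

8

S3, S9 together cover every rack (S3 ∪ S9 = {X0, X1, X2, X3, X4, X5, X6}); total cost 3 + 5 = 8.
No covering selection has total cost below 8.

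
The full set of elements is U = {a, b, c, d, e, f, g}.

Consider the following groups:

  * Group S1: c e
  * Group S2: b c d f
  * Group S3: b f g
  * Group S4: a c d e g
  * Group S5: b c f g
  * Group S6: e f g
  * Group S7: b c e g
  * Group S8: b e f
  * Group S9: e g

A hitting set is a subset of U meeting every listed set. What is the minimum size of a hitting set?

H = {e, f} meets every group (each contains at least one member of H), and |H| = 2.
The groups S1, S3 are pairwise disjoint, so any hitting set needs a separate element for each — at least 2. Hence 2 is optimal.

2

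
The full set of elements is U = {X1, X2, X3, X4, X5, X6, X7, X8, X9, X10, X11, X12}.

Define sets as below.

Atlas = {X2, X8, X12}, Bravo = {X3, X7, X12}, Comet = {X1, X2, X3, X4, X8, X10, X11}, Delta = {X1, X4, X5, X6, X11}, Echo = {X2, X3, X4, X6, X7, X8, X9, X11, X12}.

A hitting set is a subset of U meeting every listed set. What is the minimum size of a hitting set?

2

The 2 elements {X4, X12} hit every set.
The sets Atlas, Delta are pairwise disjoint, so any hitting set needs a separate element for each — at least 2. Hence 2 is optimal.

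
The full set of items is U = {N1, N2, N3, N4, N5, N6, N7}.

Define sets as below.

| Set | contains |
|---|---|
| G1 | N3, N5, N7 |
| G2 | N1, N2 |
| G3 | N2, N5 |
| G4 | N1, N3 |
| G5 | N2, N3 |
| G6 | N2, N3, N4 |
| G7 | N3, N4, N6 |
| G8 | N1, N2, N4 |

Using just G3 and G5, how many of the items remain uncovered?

4

Union of G3, G5 = {N2, N3, N5}.
Not covered: N1, N4, N6, N7 — 4 items.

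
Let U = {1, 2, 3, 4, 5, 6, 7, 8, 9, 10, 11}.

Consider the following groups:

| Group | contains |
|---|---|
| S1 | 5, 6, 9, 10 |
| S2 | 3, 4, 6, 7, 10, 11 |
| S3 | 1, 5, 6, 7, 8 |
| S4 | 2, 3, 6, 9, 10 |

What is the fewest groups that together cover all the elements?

3

S2 and S3 and S4 together: S2 ∪ S3 ∪ S4 = {1, 2, 3, 4, 5, 6, 7, 8, 9, 10, 11} — every element is covered.
Only S3 contains 1, so S3 is forced; the remaining 6 elements need at least 2 more groups (each remaining group adds at most 4) — so at least 3 groups are needed, and 3 is optimal.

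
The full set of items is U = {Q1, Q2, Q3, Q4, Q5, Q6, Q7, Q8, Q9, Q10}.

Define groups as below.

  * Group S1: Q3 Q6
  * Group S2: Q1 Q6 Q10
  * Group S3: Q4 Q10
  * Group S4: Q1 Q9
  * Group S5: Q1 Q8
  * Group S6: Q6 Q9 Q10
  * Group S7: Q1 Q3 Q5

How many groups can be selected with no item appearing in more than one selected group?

S1, S3, S5 are pairwise disjoint (S1={Q3,Q6}; S3={Q4,Q10}; S5={Q1,Q8}).
Every remaining group overlaps one of these, and no 4 of the listed groups are pairwise disjoint, so 3 is the maximum.

3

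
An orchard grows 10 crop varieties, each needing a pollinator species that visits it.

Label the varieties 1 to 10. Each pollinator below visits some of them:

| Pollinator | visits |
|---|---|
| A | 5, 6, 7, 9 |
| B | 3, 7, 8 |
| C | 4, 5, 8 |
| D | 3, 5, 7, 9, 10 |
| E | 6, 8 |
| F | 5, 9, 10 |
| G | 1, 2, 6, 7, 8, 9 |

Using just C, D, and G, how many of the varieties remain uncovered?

Union of C, D, G = {1, 2, 3, 4, 5, 6, 7, 8, 9, 10} — that's every variety, so 0 are uncovered.

0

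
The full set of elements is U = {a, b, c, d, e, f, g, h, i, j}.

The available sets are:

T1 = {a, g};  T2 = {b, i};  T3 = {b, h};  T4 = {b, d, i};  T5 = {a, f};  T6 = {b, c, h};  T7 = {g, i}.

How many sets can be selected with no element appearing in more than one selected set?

T3, T5, T7 are pairwise disjoint (T3={b,h}; T5={a,f}; T7={g,i}).
Every remaining set overlaps one of these, and no 4 of the listed sets are pairwise disjoint, so 3 is the maximum.

3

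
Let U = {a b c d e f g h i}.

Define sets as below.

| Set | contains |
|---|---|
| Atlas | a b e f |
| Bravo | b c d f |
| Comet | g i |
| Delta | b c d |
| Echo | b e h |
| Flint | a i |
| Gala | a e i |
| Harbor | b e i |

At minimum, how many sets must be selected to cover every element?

4

Atlas, Bravo, Comet, and Echo cover everything between them: the union {a, b, c, d, e, f, g, h, i} is all of U.
No 3 of the 8 sets cover everything (all 56 combinations miss at least one element), so 4 is optimal.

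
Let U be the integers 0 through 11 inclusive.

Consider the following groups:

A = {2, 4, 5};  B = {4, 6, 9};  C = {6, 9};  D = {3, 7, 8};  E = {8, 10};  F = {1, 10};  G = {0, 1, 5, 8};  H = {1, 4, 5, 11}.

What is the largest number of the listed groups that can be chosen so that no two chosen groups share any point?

4

A, C, D, F are pairwise disjoint (A={2,4,5}; C={6,9}; D={3,7,8}; F={1,10}).
Every remaining group overlaps one of these, and no 5 of the listed groups are pairwise disjoint, so 4 is the maximum.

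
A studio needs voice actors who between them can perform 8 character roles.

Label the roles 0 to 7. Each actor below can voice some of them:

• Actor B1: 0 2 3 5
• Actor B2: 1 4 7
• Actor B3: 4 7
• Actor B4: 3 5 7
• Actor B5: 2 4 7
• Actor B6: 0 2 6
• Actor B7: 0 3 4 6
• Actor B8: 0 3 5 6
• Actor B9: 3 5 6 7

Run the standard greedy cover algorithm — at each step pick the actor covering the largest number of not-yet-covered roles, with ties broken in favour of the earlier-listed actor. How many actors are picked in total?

3

Greedy: pick B1 (covers 4 new) → pick B2 (covers 3 new) → pick B6 (covers 1 new). Total picks: 3.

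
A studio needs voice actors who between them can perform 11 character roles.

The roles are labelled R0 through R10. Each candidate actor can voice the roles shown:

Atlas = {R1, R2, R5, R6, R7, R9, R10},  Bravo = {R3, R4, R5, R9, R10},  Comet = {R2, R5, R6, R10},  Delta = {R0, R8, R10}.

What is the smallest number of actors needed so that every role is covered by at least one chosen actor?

3

Atlas and Bravo and Delta together: Atlas ∪ Bravo ∪ Delta = {R0, R1, R2, R3, R4, R5, R6, R7, R8, R9, R10} — every role is covered.
Only Delta contains R0, so Delta is forced; the remaining 8 roles need at least 2 more actors (each remaining actor adds at most 6) — so at least 3 actors are needed, and 3 is optimal.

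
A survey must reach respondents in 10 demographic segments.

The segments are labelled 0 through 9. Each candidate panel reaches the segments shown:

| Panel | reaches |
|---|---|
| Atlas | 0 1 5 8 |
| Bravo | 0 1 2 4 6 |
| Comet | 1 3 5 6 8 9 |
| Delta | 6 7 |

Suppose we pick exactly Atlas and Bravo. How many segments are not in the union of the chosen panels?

3

Union of Atlas, Bravo = {0, 1, 2, 4, 5, 6, 8}.
Not covered: 3, 7, 9 — 3 segments.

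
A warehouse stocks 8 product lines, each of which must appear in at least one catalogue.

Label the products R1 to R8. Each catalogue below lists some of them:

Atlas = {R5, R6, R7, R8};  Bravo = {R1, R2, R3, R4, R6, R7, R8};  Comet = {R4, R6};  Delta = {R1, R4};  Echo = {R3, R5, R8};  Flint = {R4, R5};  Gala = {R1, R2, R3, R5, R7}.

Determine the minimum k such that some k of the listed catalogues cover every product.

2

Bravo and Gala together: Bravo ∪ Gala = {R1, R2, R3, R4, R5, R6, R7, R8} — every product is covered.
No single catalogue has all 8 products (the largest, Bravo, has 7), so 2 is optimal.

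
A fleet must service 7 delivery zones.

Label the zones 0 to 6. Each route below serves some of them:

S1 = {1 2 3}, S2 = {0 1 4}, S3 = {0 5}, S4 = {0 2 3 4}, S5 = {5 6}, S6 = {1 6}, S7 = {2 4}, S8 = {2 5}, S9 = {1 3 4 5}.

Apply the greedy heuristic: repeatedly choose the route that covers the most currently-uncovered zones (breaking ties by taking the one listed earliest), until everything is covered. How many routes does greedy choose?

3

Greedy: pick S4 (covers 4 new) → pick S5 (covers 2 new) → pick S1 (covers 1 new). Total picks: 3.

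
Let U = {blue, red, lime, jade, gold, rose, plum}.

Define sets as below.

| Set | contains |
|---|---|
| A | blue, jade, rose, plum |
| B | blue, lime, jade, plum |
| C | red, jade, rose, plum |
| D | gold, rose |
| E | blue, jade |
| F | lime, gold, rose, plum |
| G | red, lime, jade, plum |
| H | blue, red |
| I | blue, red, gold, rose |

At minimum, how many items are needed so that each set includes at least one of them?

The 3 items {blue, lime, rose} hit every set.
No choice of 2 items meets every set, so 3 is the minimum.

3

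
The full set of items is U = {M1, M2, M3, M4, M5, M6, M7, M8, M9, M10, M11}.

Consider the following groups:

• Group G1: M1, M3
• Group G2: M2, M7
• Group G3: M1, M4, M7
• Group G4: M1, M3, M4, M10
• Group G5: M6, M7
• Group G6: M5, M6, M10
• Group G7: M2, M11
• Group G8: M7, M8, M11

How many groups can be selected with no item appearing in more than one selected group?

3

G4, G5, G7 are pairwise disjoint (G4={M1,M3,M4,M10}; G5={M6,M7}; G7={M2,M11}).
Every remaining group overlaps one of these, and no 4 of the listed groups are pairwise disjoint, so 3 is the maximum.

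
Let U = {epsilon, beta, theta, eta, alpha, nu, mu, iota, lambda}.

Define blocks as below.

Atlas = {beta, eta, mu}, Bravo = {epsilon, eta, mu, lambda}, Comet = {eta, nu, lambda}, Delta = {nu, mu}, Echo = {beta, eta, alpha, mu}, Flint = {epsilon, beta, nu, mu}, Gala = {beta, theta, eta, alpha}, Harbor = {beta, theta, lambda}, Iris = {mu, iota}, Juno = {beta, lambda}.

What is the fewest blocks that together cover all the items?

Comet, Flint, Gala, and Iris cover everything between them: the union {epsilon, beta, theta, eta, alpha, nu, mu, iota, lambda} is all of U.
No 3 of the 10 blocks cover everything (all 120 combinations miss at least one item), so 4 is optimal.

4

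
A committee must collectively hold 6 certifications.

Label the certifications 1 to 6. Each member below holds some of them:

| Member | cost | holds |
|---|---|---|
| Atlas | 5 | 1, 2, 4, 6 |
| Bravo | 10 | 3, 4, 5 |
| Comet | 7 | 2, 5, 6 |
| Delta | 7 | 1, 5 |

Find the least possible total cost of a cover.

15

Atlas, Bravo together cover every certification (Atlas ∪ Bravo = {1, 2, 3, 4, 5, 6}); total cost 5 + 10 = 15.
No covering selection has total cost below 15.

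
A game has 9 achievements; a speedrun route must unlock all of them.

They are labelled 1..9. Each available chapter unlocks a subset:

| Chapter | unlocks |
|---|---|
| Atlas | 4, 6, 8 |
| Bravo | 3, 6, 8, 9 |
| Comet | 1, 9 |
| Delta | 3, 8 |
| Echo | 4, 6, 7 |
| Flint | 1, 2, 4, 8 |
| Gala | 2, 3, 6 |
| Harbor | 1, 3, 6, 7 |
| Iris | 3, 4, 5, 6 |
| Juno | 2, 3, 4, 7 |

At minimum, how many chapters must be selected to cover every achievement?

Bravo and Gala and Harbor and Iris together: Bravo ∪ Gala ∪ Harbor ∪ Iris = {1, 2, 3, 4, 5, 6, 7, 8, 9} — every achievement is covered.
No 3 of the 10 chapters cover everything (all 120 combinations miss at least one achievement), so 4 is optimal.

4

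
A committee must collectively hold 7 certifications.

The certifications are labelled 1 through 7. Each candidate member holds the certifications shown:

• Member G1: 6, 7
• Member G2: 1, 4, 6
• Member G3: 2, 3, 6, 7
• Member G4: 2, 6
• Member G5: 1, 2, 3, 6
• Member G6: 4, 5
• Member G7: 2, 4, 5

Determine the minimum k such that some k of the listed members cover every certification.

3

Take {G3, G5, G6}. Their union is {1, 2, 3, 4, 5, 6, 7}, which is all 7 certifications.
No 2 of the 7 members cover everything (all 21 combinations miss at least one certification), so 3 is optimal.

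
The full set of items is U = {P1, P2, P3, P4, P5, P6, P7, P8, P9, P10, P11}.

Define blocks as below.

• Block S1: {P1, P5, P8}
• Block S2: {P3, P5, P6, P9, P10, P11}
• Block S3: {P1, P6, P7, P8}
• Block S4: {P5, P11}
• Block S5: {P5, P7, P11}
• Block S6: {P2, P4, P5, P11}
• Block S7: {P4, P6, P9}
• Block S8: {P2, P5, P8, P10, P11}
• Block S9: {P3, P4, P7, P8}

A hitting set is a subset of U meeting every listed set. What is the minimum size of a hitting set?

H = {P4, P5, P7} meets every block (each contains at least one member of H), and |H| = 3.
No choice of 2 items meets every block, so 3 is the minimum.

3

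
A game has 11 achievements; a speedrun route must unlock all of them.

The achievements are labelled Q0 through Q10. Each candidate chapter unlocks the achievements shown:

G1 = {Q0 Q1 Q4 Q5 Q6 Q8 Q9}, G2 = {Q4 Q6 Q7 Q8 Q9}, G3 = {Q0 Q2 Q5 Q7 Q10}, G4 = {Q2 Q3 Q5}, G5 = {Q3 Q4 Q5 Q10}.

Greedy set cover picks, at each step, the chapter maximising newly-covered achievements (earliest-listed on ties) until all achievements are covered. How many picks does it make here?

Greedy: pick G1 (covers 7 new) → pick G3 (covers 3 new) → pick G4 (covers 1 new). Total picks: 3.

3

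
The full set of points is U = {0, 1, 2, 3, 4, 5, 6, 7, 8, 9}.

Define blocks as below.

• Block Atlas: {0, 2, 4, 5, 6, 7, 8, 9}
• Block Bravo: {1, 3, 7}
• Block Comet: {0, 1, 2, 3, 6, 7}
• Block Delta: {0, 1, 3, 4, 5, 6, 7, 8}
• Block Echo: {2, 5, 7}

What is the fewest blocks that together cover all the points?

Atlas and Comet cover everything between them: the union {0, 1, 2, 3, 4, 5, 6, 7, 8, 9} is all of U.
No single block has all 10 points (the largest, Atlas, has 8), so 2 is optimal.

2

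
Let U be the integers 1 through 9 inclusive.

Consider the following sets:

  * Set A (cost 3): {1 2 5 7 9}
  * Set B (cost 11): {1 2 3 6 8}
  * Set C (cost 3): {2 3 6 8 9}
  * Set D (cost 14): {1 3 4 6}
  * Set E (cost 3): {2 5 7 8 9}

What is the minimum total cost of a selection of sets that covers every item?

D, E together cover every item (D ∪ E = {1, 2, 3, 4, 5, 6, 7, 8, 9}); total cost 14 + 3 = 17.
The greedy pick A, C, D costs 20; no covering selection beats 17.

17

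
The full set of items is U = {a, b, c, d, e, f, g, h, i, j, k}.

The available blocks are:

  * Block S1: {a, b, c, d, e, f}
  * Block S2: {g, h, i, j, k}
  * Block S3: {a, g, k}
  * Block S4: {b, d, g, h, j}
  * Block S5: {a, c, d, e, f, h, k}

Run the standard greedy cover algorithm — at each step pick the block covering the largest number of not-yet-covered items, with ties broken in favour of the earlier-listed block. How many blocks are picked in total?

Greedy: pick S5 (covers 7 new) → pick S2 (covers 3 new) → pick S1 (covers 1 new). Total picks: 3.
(The true minimum cover uses only 2 blocks, so greedy is not optimal here.)

3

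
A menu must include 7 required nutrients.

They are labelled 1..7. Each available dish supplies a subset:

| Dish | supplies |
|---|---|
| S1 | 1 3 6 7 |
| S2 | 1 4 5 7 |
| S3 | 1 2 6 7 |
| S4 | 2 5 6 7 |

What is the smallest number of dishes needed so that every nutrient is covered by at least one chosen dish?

3

S1 and S2 and S3 together: S1 ∪ S2 ∪ S3 = {1, 2, 3, 4, 5, 6, 7} — every nutrient is covered.
Only S1 contains 3, so S1 is forced; the remaining 3 nutrients need at least 2 more dishes (each remaining dish adds at most 2) — so at least 3 dishes are needed, and 3 is optimal.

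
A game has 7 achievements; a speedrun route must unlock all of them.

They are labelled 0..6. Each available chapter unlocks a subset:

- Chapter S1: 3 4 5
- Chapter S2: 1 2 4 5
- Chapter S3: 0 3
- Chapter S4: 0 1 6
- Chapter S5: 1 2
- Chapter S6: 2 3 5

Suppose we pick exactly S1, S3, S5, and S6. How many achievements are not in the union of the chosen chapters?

1

Union of S1, S3, S5, S6 = {0, 1, 2, 3, 4, 5}.
Not covered: 6 — 1 achievement.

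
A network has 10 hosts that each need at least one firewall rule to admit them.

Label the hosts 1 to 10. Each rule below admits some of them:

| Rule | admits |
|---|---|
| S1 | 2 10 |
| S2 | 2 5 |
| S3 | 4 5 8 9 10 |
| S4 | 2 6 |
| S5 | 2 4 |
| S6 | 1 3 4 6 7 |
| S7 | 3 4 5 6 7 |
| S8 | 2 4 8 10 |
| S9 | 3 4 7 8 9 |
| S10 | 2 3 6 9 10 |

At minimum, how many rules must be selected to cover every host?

3

S2 and S3 and S6 together: S2 ∪ S3 ∪ S6 = {1, 2, 3, 4, 5, 6, 7, 8, 9, 10} — every host is covered.
Only S6 contains 1, so S6 is forced; the remaining 5 hosts need at least 2 more rules (each remaining rule adds at most 4) — so at least 3 rules are needed, and 3 is optimal.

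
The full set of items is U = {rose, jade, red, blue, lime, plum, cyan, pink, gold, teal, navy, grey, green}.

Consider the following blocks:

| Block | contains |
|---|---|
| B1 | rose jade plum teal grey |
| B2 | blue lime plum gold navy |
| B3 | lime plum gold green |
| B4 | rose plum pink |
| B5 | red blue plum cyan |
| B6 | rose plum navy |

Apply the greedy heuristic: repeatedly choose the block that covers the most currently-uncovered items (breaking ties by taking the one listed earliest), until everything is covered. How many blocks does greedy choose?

Greedy: pick B1 (covers 5 new) → pick B2 (covers 4 new) → pick B5 (covers 2 new) → pick B3 (covers 1 new) → pick B4 (covers 1 new). Total picks: 5.

5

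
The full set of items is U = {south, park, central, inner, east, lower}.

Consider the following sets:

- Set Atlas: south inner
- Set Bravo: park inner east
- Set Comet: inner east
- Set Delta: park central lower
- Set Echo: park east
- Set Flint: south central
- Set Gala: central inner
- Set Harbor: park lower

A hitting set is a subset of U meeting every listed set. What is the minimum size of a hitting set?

3

H = {park, central, inner} meets every set (each contains at least one member of H), and |H| = 3.
The sets Comet, Flint, Harbor are pairwise disjoint, so any hitting set needs a separate item for each — at least 3. Hence 3 is optimal.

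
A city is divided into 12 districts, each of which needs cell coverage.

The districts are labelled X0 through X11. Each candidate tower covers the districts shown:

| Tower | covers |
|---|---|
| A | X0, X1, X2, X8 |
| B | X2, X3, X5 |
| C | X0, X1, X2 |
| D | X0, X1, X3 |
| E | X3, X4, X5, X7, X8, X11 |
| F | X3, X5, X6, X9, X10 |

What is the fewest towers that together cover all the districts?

Take {C, E, F}. Their union is {X0, X1, X2, X3, X4, X5, X6, X7, X8, X9, X10, X11}, which is all 12 districts.
Only E contains X4, so E is forced; the remaining 6 districts need at least 2 more towers (each remaining tower adds at most 3) — so at least 3 towers are needed, and 3 is optimal.

3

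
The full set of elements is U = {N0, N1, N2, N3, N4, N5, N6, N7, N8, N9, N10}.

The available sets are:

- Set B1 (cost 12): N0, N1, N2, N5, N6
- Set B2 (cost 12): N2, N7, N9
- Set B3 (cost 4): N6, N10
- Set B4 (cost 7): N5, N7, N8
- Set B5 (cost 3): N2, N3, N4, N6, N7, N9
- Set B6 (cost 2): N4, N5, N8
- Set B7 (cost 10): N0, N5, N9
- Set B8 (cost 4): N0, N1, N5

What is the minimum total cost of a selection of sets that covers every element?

B3, B5, B6, B8 together cover every element (B3 ∪ B5 ∪ B6 ∪ B8 = {N0, N1, N2, N3, N4, N5, N6, N7, N8, N9, N10}); total cost 4 + 3 + 2 + 4 = 13.
No covering selection has total cost below 13.

13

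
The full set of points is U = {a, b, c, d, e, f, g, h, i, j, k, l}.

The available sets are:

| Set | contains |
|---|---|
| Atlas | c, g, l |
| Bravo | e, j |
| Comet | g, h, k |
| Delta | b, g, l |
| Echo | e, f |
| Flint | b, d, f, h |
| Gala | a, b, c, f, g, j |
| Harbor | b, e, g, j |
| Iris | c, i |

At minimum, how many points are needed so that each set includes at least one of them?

4

The 4 points {b, c, e, k} hit every set.
No choice of 3 points meets every set, so 4 is the minimum.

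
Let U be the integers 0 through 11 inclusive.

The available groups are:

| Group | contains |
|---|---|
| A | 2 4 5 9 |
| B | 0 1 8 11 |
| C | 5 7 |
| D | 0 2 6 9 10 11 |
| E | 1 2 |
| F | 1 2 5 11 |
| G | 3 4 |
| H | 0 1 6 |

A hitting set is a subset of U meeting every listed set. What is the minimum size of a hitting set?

4

T = {1, 3, 7, 9} meets every group (each contains at least one member of T), and |T| = 4.
No choice of 3 items meets every group, so 4 is the minimum.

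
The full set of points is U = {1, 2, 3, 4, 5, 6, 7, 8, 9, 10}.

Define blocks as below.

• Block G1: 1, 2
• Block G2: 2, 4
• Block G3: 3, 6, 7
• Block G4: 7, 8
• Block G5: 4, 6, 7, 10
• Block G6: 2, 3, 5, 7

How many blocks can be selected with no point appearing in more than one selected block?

2

G1, G3 are pairwise disjoint (G1={1,2}; G3={3,6,7}).
Every remaining block overlaps one of these, and no 3 of the listed blocks are pairwise disjoint, so 2 is the maximum.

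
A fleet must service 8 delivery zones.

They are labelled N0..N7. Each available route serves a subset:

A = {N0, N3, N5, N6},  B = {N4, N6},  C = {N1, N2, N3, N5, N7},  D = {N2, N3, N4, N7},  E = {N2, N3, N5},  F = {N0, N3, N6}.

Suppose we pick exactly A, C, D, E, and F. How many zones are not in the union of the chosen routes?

Union of A, C, D, E, F = {N0, N1, N2, N3, N4, N5, N6, N7} — that's every zone, so 0 are uncovered.

0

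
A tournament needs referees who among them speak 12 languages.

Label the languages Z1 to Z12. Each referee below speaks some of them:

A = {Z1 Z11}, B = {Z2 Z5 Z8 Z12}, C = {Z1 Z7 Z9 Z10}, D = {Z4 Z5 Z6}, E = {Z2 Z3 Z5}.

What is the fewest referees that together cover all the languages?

A and B and C and D and E together: A ∪ B ∪ C ∪ D ∪ E = {Z1, Z2, Z3, Z4, Z5, Z6, Z7, Z8, Z9, Z10, Z11, Z12} — every language is covered.
No 4 of the 5 referees cover everything (all 5 combinations miss at least one language), so 5 is optimal.

5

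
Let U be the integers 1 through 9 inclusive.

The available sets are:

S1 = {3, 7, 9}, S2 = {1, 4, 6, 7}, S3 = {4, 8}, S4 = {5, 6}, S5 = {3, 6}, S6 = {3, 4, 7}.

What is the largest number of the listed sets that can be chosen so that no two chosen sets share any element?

3

S1, S3, S4 are pairwise disjoint (S1={3,7,9}; S3={4,8}; S4={5,6}).
Every remaining set overlaps one of these, and no 4 of the listed sets are pairwise disjoint, so 3 is the maximum.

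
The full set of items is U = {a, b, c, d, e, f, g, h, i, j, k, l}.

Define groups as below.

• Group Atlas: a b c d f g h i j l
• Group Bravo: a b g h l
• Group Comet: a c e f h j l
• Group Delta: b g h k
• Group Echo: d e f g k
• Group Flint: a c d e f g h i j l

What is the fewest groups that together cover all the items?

2

Atlas and Echo together: Atlas ∪ Echo = {a, b, c, d, e, f, g, h, i, j, k, l} — every item is covered.
No single group has all 12 items (the largest, Atlas, has 10), so 2 is optimal.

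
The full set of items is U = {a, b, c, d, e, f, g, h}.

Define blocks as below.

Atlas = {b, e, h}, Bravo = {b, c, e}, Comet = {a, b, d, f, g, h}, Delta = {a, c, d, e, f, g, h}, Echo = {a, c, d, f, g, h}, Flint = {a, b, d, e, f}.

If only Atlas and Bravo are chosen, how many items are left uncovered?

4

Union of Atlas, Bravo = {b, c, e, h}.
Not covered: a, d, f, g — 4 items.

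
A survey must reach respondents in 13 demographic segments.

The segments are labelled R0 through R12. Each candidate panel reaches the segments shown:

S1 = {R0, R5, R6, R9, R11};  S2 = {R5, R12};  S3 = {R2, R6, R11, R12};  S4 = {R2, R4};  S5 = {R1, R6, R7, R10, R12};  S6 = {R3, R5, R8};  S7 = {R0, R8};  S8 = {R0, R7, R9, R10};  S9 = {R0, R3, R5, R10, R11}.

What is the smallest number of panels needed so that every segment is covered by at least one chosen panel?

S1 and S4 and S5 and S6 together: S1 ∪ S4 ∪ S5 ∪ S6 = {R0, R1, R2, R3, R4, R5, R6, R7, R8, R9, R10, R11, R12} — every segment is covered.
Only S4 contains R4, so S4 is forced; the remaining 11 segments need at least 3 more panels (each remaining panel adds at most 5) — so at least 4 panels are needed, and 4 is optimal.

4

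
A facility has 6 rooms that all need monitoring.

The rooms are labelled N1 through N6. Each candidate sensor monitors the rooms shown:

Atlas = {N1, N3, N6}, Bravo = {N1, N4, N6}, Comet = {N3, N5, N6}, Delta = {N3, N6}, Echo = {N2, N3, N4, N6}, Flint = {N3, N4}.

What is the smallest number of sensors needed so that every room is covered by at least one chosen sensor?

Atlas and Comet and Echo together: Atlas ∪ Comet ∪ Echo = {N1, N2, N3, N4, N5, N6} — every room is covered.
Only Echo contains N2, so Echo is forced; the remaining 2 rooms need at least 2 more sensors (each remaining sensor adds at most 1) — so at least 3 sensors are needed, and 3 is optimal.

3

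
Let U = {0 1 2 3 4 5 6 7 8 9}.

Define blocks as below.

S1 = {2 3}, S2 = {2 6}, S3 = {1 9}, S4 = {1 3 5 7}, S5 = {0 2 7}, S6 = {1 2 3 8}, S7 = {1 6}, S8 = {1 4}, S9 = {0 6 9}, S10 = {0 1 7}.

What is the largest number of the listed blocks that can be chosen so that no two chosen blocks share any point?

3

S1, S8, S9 are pairwise disjoint (S1={2,3}; S8={1,4}; S9={0,6,9}).
Every remaining block overlaps one of these, and no 4 of the listed blocks are pairwise disjoint, so 3 is the maximum.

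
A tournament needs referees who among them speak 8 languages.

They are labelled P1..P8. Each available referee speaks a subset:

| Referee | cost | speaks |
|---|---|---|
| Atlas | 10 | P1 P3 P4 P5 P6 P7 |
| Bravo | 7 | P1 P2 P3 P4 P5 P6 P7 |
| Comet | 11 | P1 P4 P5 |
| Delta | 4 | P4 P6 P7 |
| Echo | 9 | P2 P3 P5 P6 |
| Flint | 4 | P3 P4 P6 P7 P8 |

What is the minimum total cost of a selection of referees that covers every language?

11

Bravo, Flint together cover every language (Bravo ∪ Flint = {P1, P2, P3, P4, P5, P6, P7, P8}); total cost 7 + 4 = 11.
No covering selection has total cost below 11.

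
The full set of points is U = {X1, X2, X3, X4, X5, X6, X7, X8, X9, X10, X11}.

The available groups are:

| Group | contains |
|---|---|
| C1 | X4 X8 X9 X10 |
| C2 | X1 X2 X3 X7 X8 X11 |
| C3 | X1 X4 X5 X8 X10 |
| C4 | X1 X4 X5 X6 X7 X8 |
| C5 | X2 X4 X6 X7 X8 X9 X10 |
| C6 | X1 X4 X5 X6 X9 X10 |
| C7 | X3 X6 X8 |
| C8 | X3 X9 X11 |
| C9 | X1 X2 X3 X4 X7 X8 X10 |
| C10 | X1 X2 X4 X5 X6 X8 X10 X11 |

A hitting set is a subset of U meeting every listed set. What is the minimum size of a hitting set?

The 2 points {X3, X4} hit every group.
The groups C3, C8 are pairwise disjoint, so any hitting set needs a separate point for each — at least 2. Hence 2 is optimal.

2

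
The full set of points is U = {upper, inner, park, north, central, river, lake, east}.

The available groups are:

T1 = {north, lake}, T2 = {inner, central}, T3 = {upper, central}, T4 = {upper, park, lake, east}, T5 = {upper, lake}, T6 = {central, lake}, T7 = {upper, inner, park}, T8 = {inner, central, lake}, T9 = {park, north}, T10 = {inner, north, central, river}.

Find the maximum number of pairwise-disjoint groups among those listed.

T2, T5, T9 are pairwise disjoint (T2={inner,central}; T5={upper,lake}; T9={park,north}).
Every remaining group overlaps one of these, and no 4 of the listed groups are pairwise disjoint, so 3 is the maximum.

3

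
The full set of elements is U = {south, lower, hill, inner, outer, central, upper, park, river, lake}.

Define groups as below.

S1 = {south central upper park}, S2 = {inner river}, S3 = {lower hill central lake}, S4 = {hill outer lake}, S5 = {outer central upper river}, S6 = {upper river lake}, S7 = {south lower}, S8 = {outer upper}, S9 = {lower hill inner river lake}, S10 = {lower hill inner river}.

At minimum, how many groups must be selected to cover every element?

S1 and S8 and S9 together: S1 ∪ S8 ∪ S9 = {south, lower, hill, inner, outer, central, upper, park, river, lake} — every element is covered.
Only S1 contains park, so S1 is forced; the remaining 6 elements need at least 2 more groups (each remaining group adds at most 5) — so at least 3 groups are needed, and 3 is optimal.

3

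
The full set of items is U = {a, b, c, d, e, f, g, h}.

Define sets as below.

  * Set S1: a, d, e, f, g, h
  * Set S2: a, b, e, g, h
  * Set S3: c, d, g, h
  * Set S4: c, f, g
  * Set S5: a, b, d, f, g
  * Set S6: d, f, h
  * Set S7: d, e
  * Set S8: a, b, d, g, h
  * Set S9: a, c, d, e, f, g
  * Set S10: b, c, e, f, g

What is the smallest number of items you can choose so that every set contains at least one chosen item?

The 2 items {d, g} hit every set.
The sets S4, S7 are pairwise disjoint, so any hitting set needs a separate item for each — at least 2. Hence 2 is optimal.

2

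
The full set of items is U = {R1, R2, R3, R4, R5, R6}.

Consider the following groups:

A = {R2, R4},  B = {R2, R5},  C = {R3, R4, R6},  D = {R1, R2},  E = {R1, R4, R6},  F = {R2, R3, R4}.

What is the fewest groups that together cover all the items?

Take {B, E, F}. Their union is {R1, R2, R3, R4, R5, R6}, which is all 6 items.
Only B contains R5, so B is forced; the remaining 4 items need at least 2 more groups (each remaining group adds at most 3) — so at least 3 groups are needed, and 3 is optimal.

3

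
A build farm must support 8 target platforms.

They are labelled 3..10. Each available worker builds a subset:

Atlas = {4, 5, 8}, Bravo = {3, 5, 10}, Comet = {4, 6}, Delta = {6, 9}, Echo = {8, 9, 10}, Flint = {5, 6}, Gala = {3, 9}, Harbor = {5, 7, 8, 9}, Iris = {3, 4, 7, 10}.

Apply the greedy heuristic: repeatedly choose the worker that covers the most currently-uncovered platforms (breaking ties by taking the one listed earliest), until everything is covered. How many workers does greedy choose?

Greedy: pick Harbor (covers 4 new) → pick Iris (covers 3 new) → pick Comet (covers 1 new). Total picks: 3.

3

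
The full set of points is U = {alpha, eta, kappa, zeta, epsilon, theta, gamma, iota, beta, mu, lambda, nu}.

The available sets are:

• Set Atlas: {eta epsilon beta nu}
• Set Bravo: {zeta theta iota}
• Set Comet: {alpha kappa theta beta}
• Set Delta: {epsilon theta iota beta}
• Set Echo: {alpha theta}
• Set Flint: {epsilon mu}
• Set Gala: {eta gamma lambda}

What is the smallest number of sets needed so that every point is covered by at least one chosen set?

Atlas and Bravo and Comet and Flint and Gala together: Atlas ∪ Bravo ∪ Comet ∪ Flint ∪ Gala = {alpha, eta, kappa, zeta, epsilon, theta, gamma, iota, beta, mu, lambda, nu} — every point is covered.
No 4 of the 7 sets cover everything (all 35 combinations miss at least one point), so 5 is optimal.

5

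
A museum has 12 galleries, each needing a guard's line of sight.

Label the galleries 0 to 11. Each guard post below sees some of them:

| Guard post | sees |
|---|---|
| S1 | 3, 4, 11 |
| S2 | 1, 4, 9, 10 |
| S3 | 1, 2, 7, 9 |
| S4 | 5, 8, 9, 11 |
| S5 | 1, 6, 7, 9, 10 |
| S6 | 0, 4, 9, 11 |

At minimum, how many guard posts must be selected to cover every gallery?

5

Take {S1, S3, S4, S5, S6}. Their union is {0, 1, 2, 3, 4, 5, 6, 7, 8, 9, 10, 11}, which is all 12 galleries.
No 4 of the 6 guard posts cover everything (all 15 combinations miss at least one gallery), so 5 is optimal.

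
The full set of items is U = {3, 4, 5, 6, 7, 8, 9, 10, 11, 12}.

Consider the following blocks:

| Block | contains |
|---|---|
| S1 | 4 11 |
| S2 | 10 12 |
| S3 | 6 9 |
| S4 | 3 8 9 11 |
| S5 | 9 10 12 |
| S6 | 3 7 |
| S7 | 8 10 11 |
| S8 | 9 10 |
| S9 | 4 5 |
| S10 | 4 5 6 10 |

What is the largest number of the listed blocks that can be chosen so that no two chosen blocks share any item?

S3, S6, S7, S9 are pairwise disjoint (S3={6,9}; S6={3,7}; S7={8,10,11}; S9={4,5}).
Every remaining block overlaps one of these, and no 5 of the listed blocks are pairwise disjoint, so 4 is the maximum.

4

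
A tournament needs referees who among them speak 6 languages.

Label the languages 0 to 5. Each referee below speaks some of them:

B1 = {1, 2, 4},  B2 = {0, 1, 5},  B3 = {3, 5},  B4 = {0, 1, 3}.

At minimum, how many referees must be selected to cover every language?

B1 and B2 and B3 together: B1 ∪ B2 ∪ B3 = {0, 1, 2, 3, 4, 5} — every language is covered.
Only B1 contains 2, so B1 is forced; the remaining 3 languages need at least 2 more referees (each remaining referee adds at most 2) — so at least 3 referees are needed, and 3 is optimal.

3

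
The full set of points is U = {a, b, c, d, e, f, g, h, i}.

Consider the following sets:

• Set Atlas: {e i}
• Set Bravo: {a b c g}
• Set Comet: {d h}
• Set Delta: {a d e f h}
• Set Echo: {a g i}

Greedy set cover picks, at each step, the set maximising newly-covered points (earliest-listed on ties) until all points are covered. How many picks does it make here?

Greedy: pick Delta (covers 5 new) → pick Bravo (covers 3 new) → pick Atlas (covers 1 new). Total picks: 3.

3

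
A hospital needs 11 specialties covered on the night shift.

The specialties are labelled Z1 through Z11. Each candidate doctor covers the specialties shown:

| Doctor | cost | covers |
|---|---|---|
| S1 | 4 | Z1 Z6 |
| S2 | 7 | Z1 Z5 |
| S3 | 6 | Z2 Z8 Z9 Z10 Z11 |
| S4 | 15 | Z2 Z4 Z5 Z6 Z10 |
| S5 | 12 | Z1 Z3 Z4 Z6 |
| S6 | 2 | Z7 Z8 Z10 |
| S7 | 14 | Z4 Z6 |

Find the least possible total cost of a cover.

27

S2, S3, S5, S6 together cover every specialty (S2 ∪ S3 ∪ S5 ∪ S6 = {Z1, Z2, Z3, Z4, Z5, Z6, Z7, Z8, Z9, Z10, Z11}); total cost 7 + 6 + 12 + 2 = 27.
The greedy pick S6, S1, S3, S5, S2 costs 31; no covering selection beats 27.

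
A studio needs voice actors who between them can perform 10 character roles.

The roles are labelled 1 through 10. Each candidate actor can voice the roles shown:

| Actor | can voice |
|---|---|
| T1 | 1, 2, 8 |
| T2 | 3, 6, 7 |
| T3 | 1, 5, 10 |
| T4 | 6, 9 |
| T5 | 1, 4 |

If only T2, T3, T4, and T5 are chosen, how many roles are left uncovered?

2

Union of T2, T3, T4, T5 = {1, 3, 4, 5, 6, 7, 9, 10}.
Not covered: 2, 8 — 2 roles.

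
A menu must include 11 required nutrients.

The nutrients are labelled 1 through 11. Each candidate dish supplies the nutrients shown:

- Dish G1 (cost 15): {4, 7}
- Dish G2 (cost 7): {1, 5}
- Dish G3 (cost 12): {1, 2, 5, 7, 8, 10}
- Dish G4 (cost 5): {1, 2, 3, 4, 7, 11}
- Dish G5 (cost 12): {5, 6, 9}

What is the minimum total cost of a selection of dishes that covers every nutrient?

G3, G4, G5 together cover every nutrient (G3 ∪ G4 ∪ G5 = {1, 2, 3, 4, 5, 6, 7, 8, 9, 10, 11}); total cost 12 + 5 + 12 = 29.
No covering selection has total cost below 29.

29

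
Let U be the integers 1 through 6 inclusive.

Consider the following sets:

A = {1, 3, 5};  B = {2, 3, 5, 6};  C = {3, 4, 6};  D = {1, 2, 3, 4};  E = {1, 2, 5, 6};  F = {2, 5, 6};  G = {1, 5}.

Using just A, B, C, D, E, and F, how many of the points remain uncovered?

0

Union of A, B, C, D, E, F = {1, 2, 3, 4, 5, 6} — that's every point, so 0 are uncovered.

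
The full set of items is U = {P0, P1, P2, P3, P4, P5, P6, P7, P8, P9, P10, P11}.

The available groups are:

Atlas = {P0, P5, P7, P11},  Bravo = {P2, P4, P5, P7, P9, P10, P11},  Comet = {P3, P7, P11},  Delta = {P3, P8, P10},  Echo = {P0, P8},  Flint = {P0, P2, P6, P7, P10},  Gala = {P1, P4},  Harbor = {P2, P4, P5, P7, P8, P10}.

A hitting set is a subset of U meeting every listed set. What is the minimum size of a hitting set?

3

H = {P0, P3, P4} meets every group (each contains at least one member of H), and |H| = 3.
The groups Atlas, Delta, Gala are pairwise disjoint, so any hitting set needs a separate item for each — at least 3. Hence 3 is optimal.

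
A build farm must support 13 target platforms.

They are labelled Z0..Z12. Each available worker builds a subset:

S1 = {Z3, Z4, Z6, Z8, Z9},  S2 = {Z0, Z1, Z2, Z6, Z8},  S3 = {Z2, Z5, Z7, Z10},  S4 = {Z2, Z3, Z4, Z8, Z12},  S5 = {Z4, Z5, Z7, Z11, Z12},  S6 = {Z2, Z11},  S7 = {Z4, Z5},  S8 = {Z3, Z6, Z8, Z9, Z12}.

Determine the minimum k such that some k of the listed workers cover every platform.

4

Take {S2, S3, S5, S8}. Their union is {Z0, Z1, Z2, Z3, Z4, Z5, Z6, Z7, Z8, Z9, Z10, Z11, Z12}, which is all 13 platforms.
No 3 of the 8 workers cover everything (all 56 combinations miss at least one platform), so 4 is optimal.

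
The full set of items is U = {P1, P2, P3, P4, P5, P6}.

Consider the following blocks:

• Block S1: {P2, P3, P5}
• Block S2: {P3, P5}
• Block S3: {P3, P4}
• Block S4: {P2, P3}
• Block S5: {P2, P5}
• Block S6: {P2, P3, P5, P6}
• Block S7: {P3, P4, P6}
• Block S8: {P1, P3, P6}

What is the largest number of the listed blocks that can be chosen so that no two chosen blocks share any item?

2

S5, S8 are pairwise disjoint (S5={P2,P5}; S8={P1,P3,P6}).
Every remaining block overlaps one of these, and no 3 of the listed blocks are pairwise disjoint, so 2 is the maximum.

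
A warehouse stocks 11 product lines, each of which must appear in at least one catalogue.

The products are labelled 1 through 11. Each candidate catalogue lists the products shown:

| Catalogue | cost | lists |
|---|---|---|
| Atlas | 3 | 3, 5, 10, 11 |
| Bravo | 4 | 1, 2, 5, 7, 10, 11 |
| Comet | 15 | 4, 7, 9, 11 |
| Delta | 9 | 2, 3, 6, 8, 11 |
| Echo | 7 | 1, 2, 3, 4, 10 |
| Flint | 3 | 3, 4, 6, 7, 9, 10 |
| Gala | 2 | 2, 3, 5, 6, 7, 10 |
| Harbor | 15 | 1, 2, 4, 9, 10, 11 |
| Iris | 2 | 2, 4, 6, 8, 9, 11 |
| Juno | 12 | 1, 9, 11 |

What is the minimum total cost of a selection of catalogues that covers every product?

Bravo, Gala, Iris together cover every product (Bravo ∪ Gala ∪ Iris = {1, 2, 3, 4, 5, 6, 7, 8, 9, 10, 11}); total cost 4 + 2 + 2 = 8.
No covering selection has total cost below 8.

8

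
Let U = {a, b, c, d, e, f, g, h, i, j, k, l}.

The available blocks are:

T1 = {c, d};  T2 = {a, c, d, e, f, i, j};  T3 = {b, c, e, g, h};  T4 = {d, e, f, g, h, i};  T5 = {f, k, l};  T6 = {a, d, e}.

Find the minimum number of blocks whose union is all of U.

3

Take {T2, T3, T5}. Their union is {a, b, c, d, e, f, g, h, i, j, k, l}, which is all 12 items.
Only T3 contains b, so T3 is forced; the remaining 7 items need at least 2 more blocks (each remaining block adds at most 5) — so at least 3 blocks are needed, and 3 is optimal.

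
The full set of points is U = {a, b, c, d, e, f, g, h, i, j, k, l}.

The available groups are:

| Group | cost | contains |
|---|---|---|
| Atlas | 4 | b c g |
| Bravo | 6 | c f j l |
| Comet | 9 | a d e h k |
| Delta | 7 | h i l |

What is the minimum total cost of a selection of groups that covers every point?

26

Atlas, Bravo, Comet, Delta together cover every point (Atlas ∪ Bravo ∪ Comet ∪ Delta = {a, b, c, d, e, f, g, h, i, j, k, l}); total cost 4 + 6 + 9 + 7 = 26.
No covering selection has total cost below 26.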